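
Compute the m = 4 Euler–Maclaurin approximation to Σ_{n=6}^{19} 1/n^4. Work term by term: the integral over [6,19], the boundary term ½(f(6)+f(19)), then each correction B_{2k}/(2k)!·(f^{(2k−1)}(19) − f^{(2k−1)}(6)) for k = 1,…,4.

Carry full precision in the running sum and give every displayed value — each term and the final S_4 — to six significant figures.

Integral: ∫_6^19 1/x^4 dx = 0.00149461.
½[f(6) + f(19)] = ½[0.000771605 + 7.67336e-06] = 0.000389639.
Integral + boundary = 0.00188425.
Order-1 term: 1/12 · (-1.61544e-06 − (-0.000514403)) = 4.27323e-05.
After k=1: 0.00192698.
Order-2 term: −1/720 · (-1.34247e-07 − (-0.000428669)) = -5.95188e-07.
After k=2: 0.00192639.
Order-3 term: 1/30240 · (-2.08251e-08 − (-0.000666819)) = 2.20502e-08.
After k=3: 0.00192641.
Order-4 term: −1/1209600 · (-5.19185e-09 − (-0.00166705)) = -1.37818e-09.

S_4 ≈ 0.00192641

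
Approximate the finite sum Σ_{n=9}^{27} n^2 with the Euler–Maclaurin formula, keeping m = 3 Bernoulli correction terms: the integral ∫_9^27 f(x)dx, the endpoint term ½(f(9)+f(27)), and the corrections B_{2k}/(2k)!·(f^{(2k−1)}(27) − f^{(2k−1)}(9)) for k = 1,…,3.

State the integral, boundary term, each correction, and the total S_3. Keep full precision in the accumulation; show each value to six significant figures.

Integral: ∫_9^27 x^2 dx = 6318.00.
Boundary: ½(f(9) + f(27)) = ½(81.0000 + 729.000) = 405.000.
Running total after boundary: 6723.00.
Order-1 term: 1/12 · (54.0000 − 18.0000) = 3.00000.
Partial sum through k=1: 6726.00.
Order-2 term: −1/720 · (0.00000 − 0.00000) = 0.00000.
Partial sum through k=2: 6726.00.
Order-3 term: 1/30240 · (0.00000 − 0.00000) = 0.00000.

S_3 ≈ 6726.00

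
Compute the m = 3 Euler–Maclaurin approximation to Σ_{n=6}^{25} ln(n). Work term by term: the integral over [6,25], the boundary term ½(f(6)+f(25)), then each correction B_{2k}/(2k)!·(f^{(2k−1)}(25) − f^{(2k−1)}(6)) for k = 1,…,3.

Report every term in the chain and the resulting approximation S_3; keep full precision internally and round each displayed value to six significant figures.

∫_6^25 ln(x) dx evaluates to 50.7213.
Endpoint term: (f(6) + f(25))/2 = (1.79176 + 3.21888)/2 = 2.50532.
So far: 53.2267.
Correction k=1: B_{2}/2! · (f^{(1)}(25) − f^{(1)}(6)) = 1/12 · (0.0400000 − 0.166667) = -0.0105556.
After k=1: 53.2161.
Correction k=2: B_{4}/4! · (f^{(3)}(25) − f^{(3)}(6)) = −1/720 · (0.000128000 − 0.00925926) = 1.26823e-05.
After k=2: 53.2161.
Correction k=3: B_{6}/6! · (f^{(5)}(25) − f^{(5)}(6)) = 1/30240 · (2.45760e-06 − 0.00308642) = -1.01983e-07.

S_3 ≈ 53.2161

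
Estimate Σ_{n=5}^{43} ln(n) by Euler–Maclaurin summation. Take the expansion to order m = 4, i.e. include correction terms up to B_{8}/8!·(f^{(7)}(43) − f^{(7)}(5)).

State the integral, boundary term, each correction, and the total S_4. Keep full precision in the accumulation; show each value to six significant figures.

∫_5^43 ln(x) dx evaluates to 115.684.
Endpoint term: (f(5) + f(43))/2 = (1.60944 + 3.76120)/2 = 2.68532.
Integral + boundary = 118.370.
Correction k=1: B_{2}/2! · (f^{(1)}(43) − f^{(1)}(5)) = 1/12 · (0.0232558 − 0.200000) = -0.0147287.
Running total after k=1: 118.355.
Correction k=2: B_{4}/4! · (f^{(3)}(43) − f^{(3)}(5)) = −1/720 · (2.51550e-05 − 0.0160000) = 2.21873e-05.
Running total after k=2: 118.355.
Correction k=3: B_{6}/6! · (f^{(5)}(43) − f^{(5)}(5)) = 1/30240 · (1.63256e-07 − 0.00768000) = -2.53963e-07.
Running total after k=3: 118.355.
Correction k=4: B_{8}/8! · (f^{(7)}(43) − f^{(7)}(5)) = −1/1209600 · (2.64883e-09 − 0.00921600) = 7.61905e-09.

S_4 ≈ 118.355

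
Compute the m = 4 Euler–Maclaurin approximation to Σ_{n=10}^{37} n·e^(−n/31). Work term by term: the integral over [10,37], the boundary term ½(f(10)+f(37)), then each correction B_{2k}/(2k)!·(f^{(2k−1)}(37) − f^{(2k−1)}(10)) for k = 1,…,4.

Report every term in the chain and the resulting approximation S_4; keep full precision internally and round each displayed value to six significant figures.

∫_10^37 x·e^(−x/31) dx evaluates to 281.530.
½[f(10) + f(37)] = ½[7.24278 + 11.2163] = 9.22955.
Running total after boundary: 290.759.
Correction k=1: B_{2}/2! · (f^{(1)}(37) − f^{(1)}(10)) = 1/12 · (-0.0586730 − 0.490640) = -0.0457760.
After k=1: 290.714.
Correction k=2: B_{4}/4! · (f^{(3)}(37) − f^{(3)}(10)) = −1/720 · (0.000569838 − 0.00201789) = 2.01119e-06.
After k=2: 290.714.
Correction k=3: B_{6}/6! · (f^{(5)}(37) − f^{(5)}(10)) = 1/30240 · (1.24946e-06 − 3.66830e-06) = -7.99880e-11.
After k=3: 290.714.
Correction k=4: B_{8}/8! · (f^{(7)}(37) − f^{(7)}(10)) = −1/1209600 · (1.98330e-09 − 5.44933e-09) = 2.86544e-15.

S_4 ≈ 290.714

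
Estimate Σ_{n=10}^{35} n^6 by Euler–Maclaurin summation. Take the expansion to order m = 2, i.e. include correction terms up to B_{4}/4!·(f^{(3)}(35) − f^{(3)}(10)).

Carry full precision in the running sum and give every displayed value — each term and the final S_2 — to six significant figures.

∫_10^35 x^6 dx evaluates to 9.18990e+09.
Boundary: ½(f(10) + f(35)) = ½(1.00000e+06 + 1.83827e+09) = 9.19633e+08.
So far: 1.01095e+10.
Order-1 term: 1/12 · (3.15131e+08 − 600000) = 2.62109e+07.
Partial sum through k=1: 1.01357e+10.
Order-2 term: −1/720 · (5.14500e+06 − 120000) = -6979.17.

S_2 ≈ 1.01357e+10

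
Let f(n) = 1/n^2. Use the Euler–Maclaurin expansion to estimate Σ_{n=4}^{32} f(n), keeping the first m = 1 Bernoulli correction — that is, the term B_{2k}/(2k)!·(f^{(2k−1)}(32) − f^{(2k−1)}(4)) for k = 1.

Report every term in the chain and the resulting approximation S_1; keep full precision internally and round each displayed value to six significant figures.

The integral term ∫_4^32 1/x^2 dx = 0.218750.
Boundary: ½(f(4) + f(32)) = ½(0.0625000 + 0.000976562) = 0.0317383.
Integral + boundary = 0.250488.
Order-1 term: 1/12 · (-6.10352e-05 − (-0.0312500)) = 0.00259908.

S_1 ≈ 0.253087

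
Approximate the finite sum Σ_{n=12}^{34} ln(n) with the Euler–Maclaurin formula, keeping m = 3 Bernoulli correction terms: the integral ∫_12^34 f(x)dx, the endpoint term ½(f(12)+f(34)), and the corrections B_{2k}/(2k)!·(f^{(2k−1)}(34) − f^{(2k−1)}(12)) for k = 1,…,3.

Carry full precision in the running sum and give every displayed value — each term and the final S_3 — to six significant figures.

∫_12^34 ln(x) dx evaluates to 68.0774.
Endpoint term: (f(12) + f(34))/2 = (2.48491 + 3.52636)/2 = 3.00563.
Integral + boundary = 71.0830.
Order-1 term: 1/12 · (0.0294118 − 0.0833333) = -0.00449346.
Running total after k=1: 71.0785.
Order-2 term: −1/720 · (5.08854e-05 − 0.00115741) = 1.53684e-06.
Running total after k=2: 71.0785.
Order-3 term: 1/30240 · (5.28222e-07 − 9.64506e-05) = -3.17204e-09.

S_3 ≈ 71.0785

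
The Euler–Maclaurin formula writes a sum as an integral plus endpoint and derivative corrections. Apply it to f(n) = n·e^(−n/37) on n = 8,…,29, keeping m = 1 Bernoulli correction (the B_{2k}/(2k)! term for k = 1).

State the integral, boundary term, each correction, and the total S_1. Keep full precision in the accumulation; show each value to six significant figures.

S_1 ≈ 235.859

The integral term ∫_8^29 x·e^(−x/37) dx = 226.059.
Endpoint term: (f(8) + f(29))/2 = (6.44449 + 13.2436)/2 = 9.84403.
Running total after boundary: 235.903.
Order-1 term: 1/12 · (0.0987405 − 0.631386) = -0.0443871.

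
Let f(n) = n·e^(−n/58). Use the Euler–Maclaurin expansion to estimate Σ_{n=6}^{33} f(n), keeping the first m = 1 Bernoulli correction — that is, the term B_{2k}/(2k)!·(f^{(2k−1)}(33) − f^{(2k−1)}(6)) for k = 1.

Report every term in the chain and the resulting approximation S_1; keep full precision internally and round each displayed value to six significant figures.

The integral term ∫_6^33 x·e^(−x/58) dx = 359.262.
½[f(6) + f(33)] = ½[5.41034 + 18.6817] = 12.0460.
So far: 371.308.
Correction k=1: B_{2}/2! · (f^{(1)}(33) − f^{(1)}(6)) = 1/12 · (0.244013 − 0.808441) = -0.0470356.

S_1 ≈ 371.261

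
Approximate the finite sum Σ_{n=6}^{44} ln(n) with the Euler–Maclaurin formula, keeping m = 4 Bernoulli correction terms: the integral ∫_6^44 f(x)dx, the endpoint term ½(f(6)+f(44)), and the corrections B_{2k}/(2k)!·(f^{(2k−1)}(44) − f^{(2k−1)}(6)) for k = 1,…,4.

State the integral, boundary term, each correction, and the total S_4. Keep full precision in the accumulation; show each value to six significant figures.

S_4 ≈ 120.530

∫_6^44 ln(x) dx evaluates to 117.754.
½[f(6) + f(44)] = ½[1.79176 + 3.78419] = 2.78797.
Integral + boundary = 120.542.
k=1: B_{2}/(2)! × [f^{(1)}(44) − f^{(1)}(6)] = 1/12 × (0.0227273 − 0.166667) = -0.0119949.
Running total after k=1: 120.530.
k=2: B_{4}/(4)! × [f^{(3)}(44) − f^{(3)}(6)] = −1/720 × (2.34786e-05 − 0.00925926) = 1.28275e-05.
Running total after k=2: 120.530.
k=3: B_{6}/(6)! × [f^{(5)}(44) − f^{(5)}(6)] = 1/30240 × (1.45528e-07 − 0.00308642) = -1.02059e-07.
Running total after k=3: 120.530.
k=4: B_{8}/(8)! × [f^{(7)}(44) − f^{(7)}(6)] = −1/1209600 × (2.25509e-09 − 0.00257202) = 2.12633e-09.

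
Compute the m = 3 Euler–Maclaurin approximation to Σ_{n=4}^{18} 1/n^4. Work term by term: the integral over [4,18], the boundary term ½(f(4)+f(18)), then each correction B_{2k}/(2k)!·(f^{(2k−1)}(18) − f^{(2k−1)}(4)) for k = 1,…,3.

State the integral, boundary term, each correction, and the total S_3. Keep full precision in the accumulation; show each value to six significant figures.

The integral term ∫_4^18 1/x^4 dx = 0.00515118.
Boundary: ½(f(4) + f(18)) = ½(0.00390625 + 9.52599e-06) = 0.00195789.
Integral + boundary = 0.00710907.
k=1: B_{2}/(2)! × [f^{(1)}(18) − f^{(1)}(4)] = 1/12 × (-2.11689e-06 − (-0.00390625)) = 0.000325344.
After k=1: 0.00743441.
k=2: B_{4}/(4)! × [f^{(3)}(18) − f^{(3)}(4)] = −1/720 × (-1.96008e-07 − (-0.00732422)) = -1.01723e-05.
After k=2: 0.00742424.
k=3: B_{6}/(6)! × [f^{(5)}(18) − f^{(5)}(4)] = 1/30240 × (-3.38779e-08 − (-0.0256348)) = 8.47709e-07.

S_3 ≈ 0.00742509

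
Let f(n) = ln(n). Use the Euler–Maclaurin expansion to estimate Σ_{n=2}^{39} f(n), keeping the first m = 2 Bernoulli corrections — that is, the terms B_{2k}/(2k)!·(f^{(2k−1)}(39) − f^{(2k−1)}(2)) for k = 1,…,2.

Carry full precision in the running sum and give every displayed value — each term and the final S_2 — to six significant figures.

S_2 ≈ 106.632

The integral term ∫_2^39 ln(x) dx = 104.493.
Endpoint term: (f(2) + f(39))/2 = (0.693147 + 3.66356)/2 = 2.17835.
Running total after boundary: 106.671.
Correction k=1: B_{2}/2! · (f^{(1)}(39) − f^{(1)}(2)) = 1/12 · (0.0256410 − 0.500000) = -0.0395299.
Running total after k=1: 106.631.
Correction k=2: B_{4}/4! · (f^{(3)}(39) − f^{(3)}(2)) = −1/720 · (3.37160e-05 − 0.250000) = 0.000347175.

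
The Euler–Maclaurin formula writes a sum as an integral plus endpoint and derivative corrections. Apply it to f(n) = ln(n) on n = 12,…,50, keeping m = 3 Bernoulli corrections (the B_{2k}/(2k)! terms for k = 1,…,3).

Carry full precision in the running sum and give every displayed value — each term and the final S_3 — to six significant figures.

S_3 ≈ 130.975

Integral: ∫_12^50 ln(x) dx = 127.782.
Boundary: ½(f(12) + f(50)) = ½(2.48491 + 3.91202) = 3.19846.
Integral + boundary = 130.981.
Correction k=1: B_{2}/2! · (f^{(1)}(50) − f^{(1)}(12)) = 1/12 · (0.0200000 − 0.0833333) = -0.00527778.
Running total after k=1: 130.975.
Correction k=2: B_{4}/4! · (f^{(3)}(50) − f^{(3)}(12)) = −1/720 · (1.60000e-05 − 0.00115741) = 1.58529e-06.
Running total after k=2: 130.975.
Correction k=3: B_{6}/6! · (f^{(5)}(50) − f^{(5)}(12)) = 1/30240 · (7.68000e-08 − 9.64506e-05) = -3.18696e-09.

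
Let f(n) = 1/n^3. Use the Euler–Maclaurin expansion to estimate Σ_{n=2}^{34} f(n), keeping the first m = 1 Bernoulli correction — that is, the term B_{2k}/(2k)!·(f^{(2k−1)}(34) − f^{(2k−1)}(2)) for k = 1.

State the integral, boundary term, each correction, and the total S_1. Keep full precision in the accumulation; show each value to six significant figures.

∫_2^34 1/x^3 dx evaluates to 0.124567.
Boundary: ½(f(2) + f(34)) = ½(0.125000 + 2.54427e-05) = 0.0625127.
So far: 0.187080.
Correction k=1: B_{2}/2! · (f^{(1)}(34) − f^{(1)}(2)) = 1/12 · (-2.24494e-06 − (-0.187500)) = 0.0156248.

S_1 ≈ 0.202705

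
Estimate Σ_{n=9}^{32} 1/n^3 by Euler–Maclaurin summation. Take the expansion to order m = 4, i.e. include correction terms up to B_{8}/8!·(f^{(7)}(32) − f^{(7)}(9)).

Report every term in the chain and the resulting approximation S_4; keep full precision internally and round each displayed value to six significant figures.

The integral term ∫_9^32 1/x^3 dx = 0.00568456.
Endpoint term: (f(9) + f(32))/2 = (0.00137174 + 3.05176e-05)/2 = 0.000701130.
Integral + boundary = 0.00638569.
k=1: B_{2}/(2)! × [f^{(1)}(32) − f^{(1)}(9)] = 1/12 × (-2.86102e-06 − (-0.000457247)) = 3.78655e-05.
Running total after k=1: 0.00642355.
k=2: B_{4}/(4)! × [f^{(3)}(32) − f^{(3)}(9)] = −1/720 × (-5.58794e-08 − (-0.000112901)) = -1.56729e-07.
Running total after k=2: 0.00642340.
k=3: B_{6}/(6)! × [f^{(5)}(32) − f^{(5)}(9)] = 1/30240 × (-2.29193e-09 − (-5.85410e-05)) = 1.93581e-09.
Running total after k=3: 0.00642340.
k=4: B_{8}/(8)! × [f^{(7)}(32) − f^{(7)}(9)] = −1/1209600 × (-1.61151e-10 − (-5.20365e-05)) = -4.30194e-11.

S_4 ≈ 0.00642340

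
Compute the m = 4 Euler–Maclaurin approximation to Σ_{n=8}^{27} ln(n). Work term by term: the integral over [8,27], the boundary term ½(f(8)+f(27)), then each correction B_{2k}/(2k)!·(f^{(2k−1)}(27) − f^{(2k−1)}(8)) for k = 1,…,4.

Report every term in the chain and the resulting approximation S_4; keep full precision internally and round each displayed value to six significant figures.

S_4 ≈ 56.0324

The integral term ∫_8^27 ln(x) dx = 53.3521.
½[f(8) + f(27)] = ½[2.07944 + 3.29584] = 2.68764.
Integral + boundary = 56.0397.
Order-1 term: 1/12 · (0.0370370 − 0.125000) = -0.00733025.
Partial sum through k=1: 56.0324.
Order-2 term: −1/720 · (0.000101611 − 0.00390625) = 5.28422e-06.
Partial sum through k=2: 56.0324.
Order-3 term: 1/30240 · (1.67260e-06 − 0.000732422) = -2.41650e-08.
Partial sum through k=3: 56.0324.
Order-4 term: −1/1209600 · (6.88313e-08 − 0.000343323) = 2.83775e-10.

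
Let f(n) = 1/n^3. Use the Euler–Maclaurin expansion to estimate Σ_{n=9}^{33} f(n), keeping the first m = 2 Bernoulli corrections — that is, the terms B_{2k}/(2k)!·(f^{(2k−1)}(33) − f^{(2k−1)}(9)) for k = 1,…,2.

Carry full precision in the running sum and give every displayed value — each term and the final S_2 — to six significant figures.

∫_9^33 1/x^3 dx evaluates to 0.00571370.
Endpoint term: (f(9) + f(33))/2 = (0.00137174 + 2.78265e-05)/2 = 0.000699784.
So far: 0.00641349.
Order-1 term: 1/12 · (-2.52968e-06 − (-0.000457247)) = 3.78931e-05.
After k=1: 0.00645138.
Order-2 term: −1/720 · (-4.64588e-08 − (-0.000112901)) = -1.56742e-07.

S_2 ≈ 0.00645122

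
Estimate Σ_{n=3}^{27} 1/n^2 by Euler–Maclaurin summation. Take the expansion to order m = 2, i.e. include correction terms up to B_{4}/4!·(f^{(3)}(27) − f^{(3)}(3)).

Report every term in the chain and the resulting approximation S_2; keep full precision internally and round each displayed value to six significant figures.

Integral: ∫_3^27 1/x^2 dx = 0.296296.
½[f(3) + f(27)] = ½[0.111111 + 0.00137174] = 0.0562414.
So far: 0.352538.
Order-1 term: 1/12 · (-0.000101611 − (-0.0740741)) = 0.00616437.
Partial sum through k=1: 0.358702.
Order-2 term: −1/720 · (-1.67260e-06 − (-0.0987654)) = -0.000137172.

S_2 ≈ 0.358565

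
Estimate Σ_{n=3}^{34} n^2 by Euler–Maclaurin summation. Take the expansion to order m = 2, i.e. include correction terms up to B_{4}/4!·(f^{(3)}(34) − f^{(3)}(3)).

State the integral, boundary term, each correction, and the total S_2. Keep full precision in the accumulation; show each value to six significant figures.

Integral: ∫_3^34 x^2 dx = 13092.3.
Endpoint term: (f(3) + f(34))/2 = (9.00000 + 1156.00)/2 = 582.500.
Running total after boundary: 13674.8.
Order-1 term: 1/12 · (68.0000 − 6.00000) = 5.16667.
Partial sum through k=1: 13680.0.
Order-2 term: −1/720 · (0.00000 − 0.00000) = 0.00000.

S_2 ≈ 13680.0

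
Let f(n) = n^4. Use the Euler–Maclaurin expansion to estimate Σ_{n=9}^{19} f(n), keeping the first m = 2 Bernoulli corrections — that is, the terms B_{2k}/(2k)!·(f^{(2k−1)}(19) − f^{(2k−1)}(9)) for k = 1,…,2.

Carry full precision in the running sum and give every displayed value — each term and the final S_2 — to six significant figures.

S_2 ≈ 553894

Integral: ∫_9^19 x^4 dx = 483410.
½[f(9) + f(19)] = ½[6561.00 + 130321] = 68441.0.
So far: 551851.
k=1: B_{2}/(2)! × [f^{(1)}(19) − f^{(1)}(9)] = 1/12 × (27436.0 − 2916.00) = 2043.33.
After k=1: 553894.
k=2: B_{4}/(4)! × [f^{(3)}(19) − f^{(3)}(9)] = −1/720 × (456.000 − 216.000) = -0.333333.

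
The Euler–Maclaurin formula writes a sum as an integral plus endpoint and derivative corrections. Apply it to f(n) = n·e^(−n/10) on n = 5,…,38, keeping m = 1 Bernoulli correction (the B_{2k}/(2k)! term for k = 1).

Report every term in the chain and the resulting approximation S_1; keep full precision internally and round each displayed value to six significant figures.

The integral term ∫_5^38 x·e^(−x/10) dx = 80.2416.
Endpoint term: (f(5) + f(38))/2 = (3.03265 + 0.850089)/2 = 1.94137.
Running total after boundary: 82.1830.
Correction k=1: B_{2}/2! · (f^{(1)}(38) − f^{(1)}(5)) = 1/12 · (-0.0626382 − 0.303265) = -0.0304920.

S_1 ≈ 82.1525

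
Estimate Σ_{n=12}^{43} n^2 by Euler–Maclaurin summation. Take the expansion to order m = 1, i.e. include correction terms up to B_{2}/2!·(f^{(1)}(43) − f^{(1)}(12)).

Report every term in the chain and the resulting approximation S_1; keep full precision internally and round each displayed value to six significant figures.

S_1 ≈ 26928.0

Integral: ∫_12^43 x^2 dx = 25926.3.
Boundary: ½(f(12) + f(43)) = ½(144.000 + 1849.00) = 996.500.
Running total after boundary: 26922.8.
Correction k=1: B_{2}/2! · (f^{(1)}(43) − f^{(1)}(12)) = 1/12 · (86.0000 − 24.0000) = 5.16667.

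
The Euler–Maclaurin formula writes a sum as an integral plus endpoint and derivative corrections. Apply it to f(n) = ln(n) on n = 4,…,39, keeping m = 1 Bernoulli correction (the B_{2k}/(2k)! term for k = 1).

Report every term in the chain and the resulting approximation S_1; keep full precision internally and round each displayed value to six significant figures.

S_1 ≈ 104.840

Integral: ∫_4^39 ln(x) dx = 102.334.
Boundary: ½(f(4) + f(39)) = ½(1.38629 + 3.66356) = 2.52493.
So far: 104.859.
Correction k=1: B_{2}/2! · (f^{(1)}(39) − f^{(1)}(4)) = 1/12 · (0.0256410 − 0.250000) = -0.0186966.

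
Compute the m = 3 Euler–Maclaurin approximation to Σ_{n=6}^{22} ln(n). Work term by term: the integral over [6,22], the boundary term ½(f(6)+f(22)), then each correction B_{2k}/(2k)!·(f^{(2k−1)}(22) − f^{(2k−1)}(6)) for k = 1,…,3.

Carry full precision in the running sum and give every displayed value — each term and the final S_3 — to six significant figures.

S_3 ≈ 43.6837

Integral: ∫_6^22 ln(x) dx = 41.2524.
Boundary: ½(f(6) + f(22)) = ½(1.79176 + 3.09104) = 2.44140.
Integral + boundary = 43.6938.
Correction k=1: B_{2}/2! · (f^{(1)}(22) − f^{(1)}(6)) = 1/12 · (0.0454545 − 0.166667) = -0.0101010.
Partial sum through k=1: 43.6837.
Correction k=2: B_{4}/4! · (f^{(3)}(22) − f^{(3)}(6)) = −1/720 · (0.000187829 − 0.00925926) = 1.25992e-05.
Partial sum through k=2: 43.6837.
Correction k=3: B_{6}/6! · (f^{(5)}(22) − f^{(5)}(6)) = 1/30240 · (4.65691e-06 − 0.00308642) = -1.01910e-07.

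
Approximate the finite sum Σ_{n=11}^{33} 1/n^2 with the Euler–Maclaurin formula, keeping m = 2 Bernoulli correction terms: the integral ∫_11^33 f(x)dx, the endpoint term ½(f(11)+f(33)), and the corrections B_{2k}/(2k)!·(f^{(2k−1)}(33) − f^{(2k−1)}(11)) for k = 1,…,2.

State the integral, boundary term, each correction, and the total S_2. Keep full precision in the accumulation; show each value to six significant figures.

Integral: ∫_11^33 1/x^2 dx = 0.0606061.
Endpoint term: (f(11) + f(33))/2 = (0.00826446 + 0.000918274)/2 = 0.00459137.
Integral + boundary = 0.0651974.
Order-1 term: 1/12 · (-5.56529e-05 − (-0.00150263)) = 0.000120581.
Running total after k=1: 0.0653180.
Order-2 term: −1/720 · (-6.13256e-07 − (-0.000149021)) = -2.06122e-07.

S_2 ≈ 0.0653178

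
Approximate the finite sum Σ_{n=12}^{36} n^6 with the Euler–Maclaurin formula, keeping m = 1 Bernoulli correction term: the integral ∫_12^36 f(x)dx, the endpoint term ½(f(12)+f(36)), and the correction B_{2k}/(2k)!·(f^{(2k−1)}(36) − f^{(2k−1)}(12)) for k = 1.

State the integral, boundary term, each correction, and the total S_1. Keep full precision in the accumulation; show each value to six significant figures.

S_1 ≈ 1.23098e+10

The integral term ∫_12^36 x^6 dx = 1.11898e+10.
Boundary: ½(f(12) + f(36)) = ½(2.98598e+06 + 2.17678e+09) = 1.08988e+09.
Running total after boundary: 1.22796e+10.
Correction k=1: B_{2}/2! · (f^{(1)}(36) − f^{(1)}(12)) = 1/12 · (3.62797e+08 − 1.49299e+06) = 3.01087e+07.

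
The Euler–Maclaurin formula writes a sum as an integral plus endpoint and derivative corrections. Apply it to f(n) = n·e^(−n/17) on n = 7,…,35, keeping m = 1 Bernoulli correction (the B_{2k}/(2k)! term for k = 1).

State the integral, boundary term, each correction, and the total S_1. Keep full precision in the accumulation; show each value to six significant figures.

S_1 ≈ 161.998

Integral: ∫_7^35 x·e^(−x/17) dx = 157.490.
Endpoint term: (f(7) + f(35))/2 = (4.63736 + 4.46614)/2 = 4.55175.
Integral + boundary = 162.042.
k=1: B_{2}/(2)! × [f^{(1)}(35) − f^{(1)}(7)] = 1/12 × (-0.135110 − 0.389694) = -0.0437337.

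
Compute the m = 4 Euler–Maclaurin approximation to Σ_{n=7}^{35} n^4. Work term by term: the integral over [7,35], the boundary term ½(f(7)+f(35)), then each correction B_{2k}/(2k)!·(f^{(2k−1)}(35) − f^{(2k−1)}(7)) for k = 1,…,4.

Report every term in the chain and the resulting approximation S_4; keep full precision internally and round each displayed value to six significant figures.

S_4 ≈ 1.12667e+07

Integral: ∫_7^35 x^4 dx = 1.05010e+07.
Endpoint term: (f(7) + f(35))/2 = (2401.00 + 1.50062e+06)/2 = 751513.
So far: 1.12525e+07.
Correction k=1: B_{2}/2! · (f^{(1)}(35) − f^{(1)}(7)) = 1/12 · (171500 − 1372.00) = 14177.3.
Partial sum through k=1: 1.12667e+07.
Correction k=2: B_{4}/4! · (f^{(3)}(35) − f^{(3)}(7)) = −1/720 · (840.000 − 168.000) = -0.933333.
Partial sum through k=2: 1.12667e+07.
Correction k=3: B_{6}/6! · (f^{(5)}(35) − f^{(5)}(7)) = 1/30240 · (0.00000 − 0.00000) = 0.00000.
Partial sum through k=3: 1.12667e+07.
Correction k=4: B_{8}/8! · (f^{(7)}(35) − f^{(7)}(7)) = −1/1209600 · (0.00000 − 0.00000) = 0.00000.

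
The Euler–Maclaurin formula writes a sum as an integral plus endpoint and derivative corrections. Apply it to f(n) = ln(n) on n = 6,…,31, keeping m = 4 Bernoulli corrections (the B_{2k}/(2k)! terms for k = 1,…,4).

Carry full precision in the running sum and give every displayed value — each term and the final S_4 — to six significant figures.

S_4 ≈ 73.3047

Integral: ∫_6^31 ln(x) dx = 70.7030.
Endpoint term: (f(6) + f(31))/2 = (1.79176 + 3.43399)/2 = 2.61287.
Running total after boundary: 73.3159.
k=1: B_{2}/(2)! × [f^{(1)}(31) − f^{(1)}(6)] = 1/12 × (0.0322581 − 0.166667) = -0.0112007.
Partial sum through k=1: 73.3047.
k=2: B_{4}/(4)! × [f^{(3)}(31) − f^{(3)}(6)] = −1/720 × (6.71344e-05 − 0.00925926) = 1.27668e-05.
Partial sum through k=2: 73.3047.
k=3: B_{6}/(6)! × [f^{(5)}(31) − f^{(5)}(6)] = 1/30240 × (8.38306e-07 − 0.00308642) = -1.02036e-07.
Partial sum through k=3: 73.3047.
k=4: B_{8}/(8)! × [f^{(7)}(31) − f^{(7)}(6)] = −1/1209600 × (2.61698e-08 − 0.00257202) = 2.12631e-09.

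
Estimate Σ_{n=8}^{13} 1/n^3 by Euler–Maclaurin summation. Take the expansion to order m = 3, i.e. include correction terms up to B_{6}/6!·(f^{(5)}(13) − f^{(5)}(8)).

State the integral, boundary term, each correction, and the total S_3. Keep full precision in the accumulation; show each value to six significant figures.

Integral: ∫_8^13 1/x^3 dx = 0.00485392.
Endpoint term: (f(8) + f(13))/2 = (0.00195312 + 0.000455166)/2 = 0.00120415.
So far: 0.00605807.
Correction k=1: B_{2}/2! · (f^{(1)}(13) − f^{(1)}(8)) = 1/12 · (-0.000105038 − (-0.000732422)) = 5.22820e-05.
After k=1: 0.00611035.
Correction k=2: B_{4}/4! · (f^{(3)}(13) − f^{(3)}(8)) = −1/720 · (-1.24306e-05 − (-0.000228882)) = -3.00627e-07.
After k=2: 0.00611005.
Correction k=3: B_{6}/6! · (f^{(5)}(13) − f^{(5)}(8)) = 1/30240 · (-3.08925e-06 − (-0.000150204)) = 4.86490e-09.

S_3 ≈ 0.00611005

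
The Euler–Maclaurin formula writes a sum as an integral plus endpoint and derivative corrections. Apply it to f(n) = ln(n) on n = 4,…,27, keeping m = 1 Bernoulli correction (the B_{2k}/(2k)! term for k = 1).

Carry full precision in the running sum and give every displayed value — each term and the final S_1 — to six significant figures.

S_1 ≈ 62.7657

Integral: ∫_4^27 ln(x) dx = 60.4424.
Endpoint term: (f(4) + f(27))/2 = (1.38629 + 3.29584)/2 = 2.34107.
So far: 62.7835.
Order-1 term: 1/12 · (0.0370370 − 0.250000) = -0.0177469.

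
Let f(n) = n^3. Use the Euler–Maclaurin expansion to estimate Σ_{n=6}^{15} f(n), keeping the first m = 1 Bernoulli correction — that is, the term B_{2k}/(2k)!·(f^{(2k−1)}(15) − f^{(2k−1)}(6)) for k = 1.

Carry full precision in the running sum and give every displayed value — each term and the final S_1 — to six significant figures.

Integral: ∫_6^15 x^3 dx = 12332.2.
½[f(6) + f(15)] = ½[216.000 + 3375.00] = 1795.50.
Integral + boundary = 14127.8.
Order-1 term: 1/12 · (675.000 − 108.000) = 47.2500.

S_1 ≈ 14175.0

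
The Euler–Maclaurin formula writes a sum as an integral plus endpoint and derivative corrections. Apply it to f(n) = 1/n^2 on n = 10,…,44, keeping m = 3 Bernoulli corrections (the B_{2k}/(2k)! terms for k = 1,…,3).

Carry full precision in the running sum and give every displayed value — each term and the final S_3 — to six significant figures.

∫_10^44 1/x^2 dx evaluates to 0.0772727.
Boundary: ½(f(10) + f(44)) = ½(0.0100000 + 0.000516529) = 0.00525826.
Integral + boundary = 0.0825310.
Correction k=1: B_{2}/2! · (f^{(1)}(44) − f^{(1)}(10)) = 1/12 · (-2.34786e-05 − (-0.00200000)) = 0.000164710.
After k=1: 0.0826957.
Correction k=2: B_{4}/4! · (f^{(3)}(44) − f^{(3)}(10)) = −1/720 · (-1.45528e-07 − (-0.000240000)) = -3.33131e-07.
After k=2: 0.0826954.
Correction k=3: B_{6}/6! · (f^{(5)}(44) − f^{(5)}(10)) = 1/30240 · (-2.25509e-09 − (-7.20000e-05)) = 2.38088e-09.

S_3 ≈ 0.0826954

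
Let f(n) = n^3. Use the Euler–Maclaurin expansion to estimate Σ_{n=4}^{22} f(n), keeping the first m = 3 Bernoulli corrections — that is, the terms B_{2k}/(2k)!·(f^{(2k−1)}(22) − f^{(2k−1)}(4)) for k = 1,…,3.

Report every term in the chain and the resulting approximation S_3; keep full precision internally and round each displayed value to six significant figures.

S_3 ≈ 63973.0

Integral: ∫_4^22 x^3 dx = 58500.0.
Boundary: ½(f(4) + f(22)) = ½(64.0000 + 10648.0) = 5356.00.
Running total after boundary: 63856.0.
k=1: B_{2}/(2)! × [f^{(1)}(22) − f^{(1)}(4)] = 1/12 × (1452.00 − 48.0000) = 117.000.
After k=1: 63973.0.
k=2: B_{4}/(4)! × [f^{(3)}(22) − f^{(3)}(4)] = −1/720 × (6.00000 − 6.00000) = 0.00000.
After k=2: 63973.0.
k=3: B_{6}/(6)! × [f^{(5)}(22) − f^{(5)}(4)] = 1/30240 × (0.00000 − 0.00000) = 0.00000.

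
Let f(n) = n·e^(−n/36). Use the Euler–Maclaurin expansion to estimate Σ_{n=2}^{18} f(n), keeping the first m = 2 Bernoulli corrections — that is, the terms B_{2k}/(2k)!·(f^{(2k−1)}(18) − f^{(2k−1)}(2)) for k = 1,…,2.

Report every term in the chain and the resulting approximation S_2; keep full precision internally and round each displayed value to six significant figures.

S_2 ≈ 121.333

Integral: ∫_2^18 x·e^(−x/36) dx = 114.977.
½[f(2) + f(18)] = ½[1.89192 + 10.9176] = 6.40474.
Integral + boundary = 121.382.
k=1: B_{2}/(2)! × [f^{(1)}(18) − f^{(1)}(2)] = 1/12 × (0.303265 − 0.893406) = -0.0491784.
Partial sum through k=1: 121.333.
k=2: B_{4}/(4)! × [f^{(3)}(18) − f^{(3)}(2)] = −1/720 × (0.00117001 − 0.00214917) = 1.35995e-06.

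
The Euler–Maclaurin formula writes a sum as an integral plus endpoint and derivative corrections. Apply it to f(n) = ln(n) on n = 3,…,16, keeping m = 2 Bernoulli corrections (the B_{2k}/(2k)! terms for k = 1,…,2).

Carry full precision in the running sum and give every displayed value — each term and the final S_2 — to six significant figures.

S_2 ≈ 29.9787

The integral term ∫_3^16 ln(x) dx = 28.0656.
Endpoint term: (f(3) + f(16))/2 = (1.09861 + 2.77259)/2 = 1.93560.
So far: 30.0012.
Order-1 term: 1/12 · (0.0625000 − 0.333333) = -0.0225694.
Running total after k=1: 29.9786.
Order-2 term: −1/720 · (0.000488281 − 0.0740741) = 0.000102202.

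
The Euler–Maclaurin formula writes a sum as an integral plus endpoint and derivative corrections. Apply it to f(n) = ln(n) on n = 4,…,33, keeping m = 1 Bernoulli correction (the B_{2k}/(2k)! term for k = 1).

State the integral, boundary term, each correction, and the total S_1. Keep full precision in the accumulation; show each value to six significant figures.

S_1 ≈ 83.2627

Integral: ∫_4^33 ln(x) dx = 80.8396.
½[f(4) + f(33)] = ½[1.38629 + 3.49651] = 2.44140.
Running total after boundary: 83.2810.
Order-1 term: 1/12 · (0.0303030 − 0.250000) = -0.0183081.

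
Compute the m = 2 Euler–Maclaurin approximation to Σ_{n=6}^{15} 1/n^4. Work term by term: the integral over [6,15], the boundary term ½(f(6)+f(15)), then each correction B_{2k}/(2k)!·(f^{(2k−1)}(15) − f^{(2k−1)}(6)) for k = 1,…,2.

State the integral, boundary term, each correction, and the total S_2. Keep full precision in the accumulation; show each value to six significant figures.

The integral term ∫_6^15 1/x^4 dx = 0.00144444.
½[f(6) + f(15)] = ½[0.000771605 + 1.97531e-05] = 0.000395679.
Running total after boundary: 0.00184012.
Order-1 term: 1/12 · (-5.26749e-06 − (-0.000514403)) = 4.24280e-05.
Running total after k=1: 0.00188255.
Order-2 term: −1/720 · (-7.02332e-07 − (-0.000428669)) = -5.94399e-07.

S_2 ≈ 0.00188196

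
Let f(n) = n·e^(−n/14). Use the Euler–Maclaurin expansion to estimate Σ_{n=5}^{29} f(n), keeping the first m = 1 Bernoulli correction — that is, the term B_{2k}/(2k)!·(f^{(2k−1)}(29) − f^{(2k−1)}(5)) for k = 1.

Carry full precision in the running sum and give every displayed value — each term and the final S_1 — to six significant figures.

S_1 ≈ 113.785

∫_5^29 x·e^(−x/14) dx evaluates to 110.257.
Endpoint term: (f(5) + f(29))/2 = (3.49836 + 3.65416)/2 = 3.57626.
Integral + boundary = 113.834.
Correction k=1: B_{2}/2! · (f^{(1)}(29) − f^{(1)}(5)) = 1/12 · (-0.135006 − 0.449789) = -0.0487330.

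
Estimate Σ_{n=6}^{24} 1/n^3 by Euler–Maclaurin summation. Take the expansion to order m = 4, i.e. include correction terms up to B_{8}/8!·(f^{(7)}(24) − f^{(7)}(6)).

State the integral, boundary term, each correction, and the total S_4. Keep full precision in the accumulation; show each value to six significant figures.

Integral: ∫_6^24 1/x^3 dx = 0.0130208.
Endpoint term: (f(6) + f(24))/2 = (0.00462963 + 7.23380e-05)/2 = 0.00235098.
So far: 0.0153718.
Correction k=1: B_{2}/2! · (f^{(1)}(24) − f^{(1)}(6)) = 1/12 · (-9.04225e-06 − (-0.00231481)) = 0.000192148.
After k=1: 0.0155640.
Correction k=2: B_{4}/4! · (f^{(3)}(24) − f^{(3)}(6)) = −1/720 · (-3.13967e-07 − (-0.00128601)) = -1.78569e-06.
After k=2: 0.0155622.
Correction k=3: B_{6}/6! · (f^{(5)}(24) − f^{(5)}(6)) = 1/30240 · (-2.28934e-08 − (-0.00150034)) = 4.96138e-08.
After k=3: 0.0155622.
Correction k=4: B_{8}/8! · (f^{(7)}(24) − f^{(7)}(6)) = −1/1209600 · (-2.86168e-09 − (-0.00300069)) = -2.48072e-09.

S_4 ≈ 0.0155622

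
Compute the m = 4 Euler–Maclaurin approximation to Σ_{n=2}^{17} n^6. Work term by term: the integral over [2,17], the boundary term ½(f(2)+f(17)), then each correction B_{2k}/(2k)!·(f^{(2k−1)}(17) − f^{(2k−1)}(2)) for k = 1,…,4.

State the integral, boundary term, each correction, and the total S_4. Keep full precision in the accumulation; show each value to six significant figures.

∫_2^17 x^6 dx evaluates to 5.86198e+07.
Endpoint term: (f(2) + f(17))/2 = (64.0000 + 2.41376e+07)/2 = 1.20688e+07.
Integral + boundary = 7.06886e+07.
Order-1 term: 1/12 · (8.51914e+06 − 192.000) = 709912.
Running total after k=1: 7.13985e+07.
Order-2 term: −1/720 · (589560 − 960.000) = -817.500.
Running total after k=2: 7.13977e+07.
Order-3 term: 1/30240 · (12240.0 − 1440.00) = 0.357143.
Running total after k=3: 7.13977e+07.
Order-4 term: −1/1209600 · (0.00000 − 0.00000) = 0.00000.

S_4 ≈ 7.13977e+07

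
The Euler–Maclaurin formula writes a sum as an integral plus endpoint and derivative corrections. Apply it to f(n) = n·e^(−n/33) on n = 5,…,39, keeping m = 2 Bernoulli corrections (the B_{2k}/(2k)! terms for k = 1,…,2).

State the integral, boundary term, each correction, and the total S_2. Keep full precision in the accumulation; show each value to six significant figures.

∫_5^39 x·e^(−x/33) dx evaluates to 348.926.
Endpoint term: (f(5) + f(39))/2 = (4.29702 + 11.9621)/2 = 8.12956.
So far: 357.055.
Correction k=1: B_{2}/2! · (f^{(1)}(39) − f^{(1)}(5)) = 1/12 · (-0.0557674 − 0.729192) = -0.0654133.
After k=1: 356.990.
Correction k=2: B_{4}/4! · (f^{(3)}(39) − f^{(3)}(5)) = −1/720 · (0.000512097 − 0.00224794) = 2.41089e-06.

S_2 ≈ 356.990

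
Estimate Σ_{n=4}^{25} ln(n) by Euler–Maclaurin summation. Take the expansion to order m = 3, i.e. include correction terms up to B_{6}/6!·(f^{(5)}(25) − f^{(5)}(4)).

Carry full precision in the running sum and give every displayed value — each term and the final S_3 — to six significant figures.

S_3 ≈ 56.2118

The integral term ∫_4^25 ln(x) dx = 53.9267.
½[f(4) + f(25)] = ½[1.38629 + 3.21888] = 2.30259.
Running total after boundary: 56.2293.
k=1: B_{2}/(2)! × [f^{(1)}(25) − f^{(1)}(4)] = 1/12 × (0.0400000 − 0.250000) = -0.0175000.
Partial sum through k=1: 56.2118.
k=2: B_{4}/(4)! × [f^{(3)}(25) − f^{(3)}(4)] = −1/720 × (0.000128000 − 0.0312500) = 4.32250e-05.
Partial sum through k=2: 56.2118.
k=3: B_{6}/(6)! × [f^{(5)}(25) − f^{(5)}(4)] = 1/30240 × (2.45760e-06 − 0.0234375) = -7.74968e-07.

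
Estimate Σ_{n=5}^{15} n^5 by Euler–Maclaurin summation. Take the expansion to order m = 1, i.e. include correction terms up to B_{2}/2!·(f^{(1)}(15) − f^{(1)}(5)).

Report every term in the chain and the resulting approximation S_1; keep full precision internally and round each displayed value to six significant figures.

S_1 ≈ 2.29792e+06

∫_5^15 x^5 dx evaluates to 1.89583e+06.
Endpoint term: (f(5) + f(15))/2 = (3125.00 + 759375)/2 = 381250.
So far: 2.27708e+06.
k=1: B_{2}/(2)! × [f^{(1)}(15) − f^{(1)}(5)] = 1/12 × (253125 − 3125.00) = 20833.3.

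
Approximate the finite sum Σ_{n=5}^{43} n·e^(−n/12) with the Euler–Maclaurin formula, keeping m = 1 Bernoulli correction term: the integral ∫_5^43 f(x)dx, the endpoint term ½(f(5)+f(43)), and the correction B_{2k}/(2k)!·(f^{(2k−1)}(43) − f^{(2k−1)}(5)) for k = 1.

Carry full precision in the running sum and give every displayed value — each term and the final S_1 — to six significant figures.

S_1 ≈ 118.356

Integral: ∫_5^43 x·e^(−x/12) dx = 116.148.
Endpoint term: (f(5) + f(43))/2 = (3.29620 + 1.19467)/2 = 2.24543.
So far: 118.394.
Order-1 term: 1/12 · (-0.0717726 − 0.384557) = -0.0380275.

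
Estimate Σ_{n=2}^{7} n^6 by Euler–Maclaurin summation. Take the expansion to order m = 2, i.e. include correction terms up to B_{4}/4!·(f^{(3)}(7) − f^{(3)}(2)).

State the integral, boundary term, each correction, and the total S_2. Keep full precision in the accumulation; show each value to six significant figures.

∫_2^7 x^6 dx evaluates to 117631.
Endpoint term: (f(2) + f(7))/2 = (64.0000 + 117649)/2 = 58856.5.
So far: 176487.
k=1: B_{2}/(2)! × [f^{(1)}(7) − f^{(1)}(2)] = 1/12 × (100842 − 192.000) = 8387.50.
After k=1: 184875.
k=2: B_{4}/(4)! × [f^{(3)}(7) − f^{(3)}(2)] = −1/720 × (41160.0 − 960.000) = -55.8333.

S_2 ≈ 184819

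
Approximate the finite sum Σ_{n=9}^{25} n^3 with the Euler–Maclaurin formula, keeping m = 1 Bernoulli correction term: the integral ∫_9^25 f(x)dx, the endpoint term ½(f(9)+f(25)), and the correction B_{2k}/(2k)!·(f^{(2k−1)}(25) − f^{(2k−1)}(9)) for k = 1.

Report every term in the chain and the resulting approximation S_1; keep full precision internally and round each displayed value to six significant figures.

S_1 ≈ 104329

The integral term ∫_9^25 x^3 dx = 96016.0.
Endpoint term: (f(9) + f(25))/2 = (729.000 + 15625.0)/2 = 8177.00.
Integral + boundary = 104193.
k=1: B_{2}/(2)! × [f^{(1)}(25) − f^{(1)}(9)] = 1/12 × (1875.00 − 243.000) = 136.000.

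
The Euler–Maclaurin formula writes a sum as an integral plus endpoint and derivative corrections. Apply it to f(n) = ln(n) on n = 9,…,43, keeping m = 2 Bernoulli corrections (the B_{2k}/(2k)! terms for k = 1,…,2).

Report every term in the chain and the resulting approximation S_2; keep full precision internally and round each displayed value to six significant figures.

Integral: ∫_9^43 ln(x) dx = 107.957.
½[f(9) + f(43)] = ½[2.19722 + 3.76120] = 2.97921.
Integral + boundary = 110.936.
Order-1 term: 1/12 · (0.0232558 − 0.111111) = -0.00732127.
After k=1: 110.928.
Order-2 term: −1/720 · (2.51550e-05 − 0.00274348) = 3.77546e-06.

S_2 ≈ 110.928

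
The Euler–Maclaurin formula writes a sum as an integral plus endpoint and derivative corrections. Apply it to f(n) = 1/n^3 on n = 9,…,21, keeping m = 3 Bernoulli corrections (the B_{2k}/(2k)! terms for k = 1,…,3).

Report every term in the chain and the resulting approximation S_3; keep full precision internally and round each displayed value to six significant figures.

S_3 ≈ 0.00581558

∫_9^21 1/x^3 dx evaluates to 0.00503905.
Endpoint term: (f(9) + f(21))/2 = (0.00137174 + 0.000107980)/2 = 0.000739861.
So far: 0.00577891.
Correction k=1: B_{2}/2! · (f^{(1)}(21) − f^{(1)}(9)) = 1/12 · (-1.54257e-05 − (-0.000457247)) = 3.68185e-05.
After k=1: 0.00581573.
Correction k=2: B_{4}/4! · (f^{(3)}(21) − f^{(3)}(9)) = −1/720 · (-6.99577e-07 − (-0.000112901)) = -1.55835e-07.
After k=2: 0.00581558.
Correction k=3: B_{6}/6! · (f^{(5)}(21) − f^{(5)}(9)) = 1/30240 · (-6.66264e-08 − (-5.85410e-05)) = 1.93368e-09.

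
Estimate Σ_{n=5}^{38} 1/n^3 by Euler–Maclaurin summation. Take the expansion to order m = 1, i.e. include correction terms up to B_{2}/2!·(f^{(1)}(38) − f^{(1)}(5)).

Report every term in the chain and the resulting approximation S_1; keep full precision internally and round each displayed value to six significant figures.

S_1 ≈ 0.0240627

The integral term ∫_5^38 1/x^3 dx = 0.0196537.
½[f(5) + f(38)] = ½[0.00800000 + 1.82242e-05] = 0.00400911.
Integral + boundary = 0.0236629.
Order-1 term: 1/12 · (-1.43876e-06 − (-0.00480000)) = 0.000399880.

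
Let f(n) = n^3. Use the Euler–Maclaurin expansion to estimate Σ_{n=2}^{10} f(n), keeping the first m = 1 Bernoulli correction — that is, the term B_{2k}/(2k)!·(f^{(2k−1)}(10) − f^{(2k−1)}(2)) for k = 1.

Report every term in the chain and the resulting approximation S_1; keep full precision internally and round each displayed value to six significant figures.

S_1 ≈ 3024.00

Integral: ∫_2^10 x^3 dx = 2496.00.
Endpoint term: (f(2) + f(10))/2 = (8.00000 + 1000.00)/2 = 504.000.
Integral + boundary = 3000.00.
Order-1 term: 1/12 · (300.000 − 12.0000) = 24.0000.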